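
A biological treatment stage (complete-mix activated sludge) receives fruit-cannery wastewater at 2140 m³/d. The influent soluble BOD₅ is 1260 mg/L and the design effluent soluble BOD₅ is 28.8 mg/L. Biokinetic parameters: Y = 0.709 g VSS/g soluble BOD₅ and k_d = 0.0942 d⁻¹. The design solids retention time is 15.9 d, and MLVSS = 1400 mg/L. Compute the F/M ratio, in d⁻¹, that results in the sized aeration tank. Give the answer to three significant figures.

F/M ≈ 0.227 d⁻¹

Rearranging the biomass balance for a CMAS with decay, V = Y·Q·ΔS·θ_c / [X·(1+k_d θ_c)] = 0.709 × 2140 × (1260 − 28.8) × 15.9 / [1400 × (1 + 0.0942 × 15.9)] = 2.97×10^7 / 3497 = 8494 m³.
F/M = Q·S₀ / (V·X) = 2140 × 1260 / (8494 × 1400) = 0.2268 g soluble BOD₅·(g VSS·d)⁻¹.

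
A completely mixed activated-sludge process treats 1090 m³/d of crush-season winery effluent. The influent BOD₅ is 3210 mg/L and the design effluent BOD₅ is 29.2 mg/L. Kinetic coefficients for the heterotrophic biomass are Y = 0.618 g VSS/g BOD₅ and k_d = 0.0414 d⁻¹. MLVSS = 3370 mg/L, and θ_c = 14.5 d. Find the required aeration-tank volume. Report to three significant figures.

Steady-state biomass mass balance: V·X·(1 + k_d·θ_c) = Y·Q·(S₀ − S)·θ_c, so V = 0.618 × 1090 × (3210 − 29.2) × 14.5 / [3370 × (1 + 0.0414 × 14.5)] = 3.11×10^7 / 5393 = 5761 m³.

V ≈ 5760 m³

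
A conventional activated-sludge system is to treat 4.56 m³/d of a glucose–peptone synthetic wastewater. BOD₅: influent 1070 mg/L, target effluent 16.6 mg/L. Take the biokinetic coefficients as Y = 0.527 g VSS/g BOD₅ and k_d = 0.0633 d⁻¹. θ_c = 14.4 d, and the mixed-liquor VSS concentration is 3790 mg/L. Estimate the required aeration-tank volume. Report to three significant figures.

V ≈ 5.03 m³

Steady-state biomass mass balance: V·X·(1 + k_d·θ_c) = Y·Q·(S₀ − S)·θ_c, so V = 0.527 × 4.56 × (1070 − 16.6) × 14.4 / [3790 × (1 + 0.0633 × 14.4)] = 3.65×10^4 / 7245 = 5.032 m³.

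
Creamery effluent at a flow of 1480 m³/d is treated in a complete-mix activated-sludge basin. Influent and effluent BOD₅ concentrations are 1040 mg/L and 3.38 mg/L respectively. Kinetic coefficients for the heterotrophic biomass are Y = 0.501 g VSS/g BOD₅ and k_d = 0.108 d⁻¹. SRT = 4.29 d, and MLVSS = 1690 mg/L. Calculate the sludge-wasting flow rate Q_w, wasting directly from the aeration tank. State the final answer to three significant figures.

Q_w ≈ 311 m³/d

Rearranging the biomass balance for a CMAS with decay, V = Y·Q·ΔS·θ_c / [X·(1+k_d θ_c)] = 0.501 × 1480 × (1040 − 3.38) × 4.29 / [1690 × (1 + 0.108 × 4.29)] = 3.3×10^6 / 2473 = 1333 m³.
With mixed-liquor wasting, θ_c = V/Q_w, so Q_w = V/θ_c = 1333/4.29 = 310.8 m³/d.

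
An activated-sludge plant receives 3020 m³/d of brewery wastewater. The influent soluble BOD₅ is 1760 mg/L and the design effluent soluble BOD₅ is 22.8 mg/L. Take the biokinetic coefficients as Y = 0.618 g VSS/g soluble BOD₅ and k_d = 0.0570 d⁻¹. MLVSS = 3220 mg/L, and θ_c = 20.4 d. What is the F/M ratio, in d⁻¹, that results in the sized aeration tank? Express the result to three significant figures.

F/M ≈ 0.174 d⁻¹

Steady-state biomass mass balance: V·X·(1 + k_d·θ_c) = Y·Q·(S₀ − S)·θ_c, so V = 0.618 × 3020 × (1760 − 22.8) × 20.4 / [3220 × (1 + 0.0570 × 20.4)] = 6.61×10^7 / 6964 = 9497 m³.
F/M = Q·S₀ / (V·X) = 3020 × 1760 / (9497 × 3220) = 0.1738 g soluble BOD₅·(g VSS·d)⁻¹.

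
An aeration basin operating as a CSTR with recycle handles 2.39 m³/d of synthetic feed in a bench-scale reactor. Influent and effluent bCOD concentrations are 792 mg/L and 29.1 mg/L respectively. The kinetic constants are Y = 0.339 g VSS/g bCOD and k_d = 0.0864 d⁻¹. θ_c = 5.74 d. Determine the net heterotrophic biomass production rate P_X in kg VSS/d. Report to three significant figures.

The observed yield is Y_obs = Y/(1 + k_d·θ_c) = 0.339 / (1 + 0.0864 × 5.74) = 0.339 / 1.496 = 0.2266 g VSS per g bCOD removed.
Mass of bCOD removed per day: Q(S₀ − S) = 2.39 × 762.9 g/m³ = 1.823 kg/d.
Net biomass production P_X = Y_obs × Q·(S₀ − S) = 0.2266 × 1.823 = 0.4132 kg VSS/d.

P_X ≈ 0.413 kg VSS/d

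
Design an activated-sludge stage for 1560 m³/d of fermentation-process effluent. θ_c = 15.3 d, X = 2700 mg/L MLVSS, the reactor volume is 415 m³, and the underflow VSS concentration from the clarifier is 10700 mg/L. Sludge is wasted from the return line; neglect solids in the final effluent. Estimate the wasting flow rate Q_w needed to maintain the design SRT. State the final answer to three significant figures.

Q_w ≈ 6.84 m³/d

Wasting from the return line (neglecting effluent solids): Q_w = V·X / (θ_c·X_r) = 415.0 × 2700 / (15.3 × 10700) = 6.844 m³/d.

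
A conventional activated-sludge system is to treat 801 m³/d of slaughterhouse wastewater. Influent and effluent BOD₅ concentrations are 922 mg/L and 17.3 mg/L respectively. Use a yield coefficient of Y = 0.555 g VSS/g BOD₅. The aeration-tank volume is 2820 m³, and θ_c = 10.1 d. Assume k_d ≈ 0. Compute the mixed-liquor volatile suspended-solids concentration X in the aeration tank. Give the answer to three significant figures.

X ≈ 1440 mg/L

Without decay, X = Y Q (S₀−S) θ_c / V = 0.555 × 801 × (922 − 17.3) × 10.1 / 2820 = 1440 mg/L.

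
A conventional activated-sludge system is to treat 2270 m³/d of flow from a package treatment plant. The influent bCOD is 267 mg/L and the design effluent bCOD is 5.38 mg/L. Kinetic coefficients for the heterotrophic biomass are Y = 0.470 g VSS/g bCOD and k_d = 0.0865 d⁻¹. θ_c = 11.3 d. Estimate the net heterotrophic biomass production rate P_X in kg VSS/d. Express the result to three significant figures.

The observed yield is Y_obs = Y/(1 + k_d·θ_c) = 0.470 / (1 + 0.0865 × 11.3) = 0.470 / 1.977 = 0.2377 g VSS per g bCOD removed.
Q·(S₀ − S) = 2270 × (267 − 5.38) × 10⁻³ = 593.9 kg/d removed.
P_X = Y_obs · Q(S₀ − S) = 0.2377 × 593.9 = 141.2 kg VSS/d.

P_X ≈ 141 kg VSS/d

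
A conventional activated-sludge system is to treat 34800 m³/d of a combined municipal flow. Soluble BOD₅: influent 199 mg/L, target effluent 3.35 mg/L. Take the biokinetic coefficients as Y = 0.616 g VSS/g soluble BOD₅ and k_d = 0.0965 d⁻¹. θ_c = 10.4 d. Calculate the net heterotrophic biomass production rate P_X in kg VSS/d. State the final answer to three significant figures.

P_X ≈ 2090 kg VSS/d

Y_obs = Y / (1 + k_d θ_c) = 0.616 / (1 + 0.0965 × 10.4) = 0.616 / 2.004 = 0.3074.
Mass of soluble BOD₅ removed per day: Q(S₀ − S) = 34800 × 195.7 g/m³ = 6809 kg/d.
Biomass produced: P_X = Y_obs·Q·ΔS = 0.3074 × 6809 ≈ 2093 kg VSS/d.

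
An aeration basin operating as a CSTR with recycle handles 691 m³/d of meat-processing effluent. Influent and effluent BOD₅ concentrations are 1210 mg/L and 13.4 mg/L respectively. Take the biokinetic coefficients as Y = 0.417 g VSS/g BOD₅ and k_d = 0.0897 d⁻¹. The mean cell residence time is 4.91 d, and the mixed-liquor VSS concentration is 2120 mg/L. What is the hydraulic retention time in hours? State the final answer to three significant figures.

Steady-state biomass mass balance: V·X·(1 + k_d·θ_c) = Y·Q·(S₀ − S)·θ_c, so V = 0.417 × 691 × (1210 − 13.4) × 4.91 / [2120 × (1 + 0.0897 × 4.91)] = 1.69×10^6 / 3054 = 554.4 m³.
HRT = V/Q = 554.4 m³ / 691 m³·d⁻¹ = 0.8023 d × 24 = 19.26 h.

τ ≈ 19.3 h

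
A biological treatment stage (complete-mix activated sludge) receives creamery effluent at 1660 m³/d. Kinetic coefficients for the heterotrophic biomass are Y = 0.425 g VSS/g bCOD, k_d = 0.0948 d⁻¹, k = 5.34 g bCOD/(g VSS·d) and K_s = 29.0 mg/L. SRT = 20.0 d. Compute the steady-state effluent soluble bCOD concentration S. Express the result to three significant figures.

For a completely mixed reactor with recycle the Lawrence–McCarty relation gives S = K_s·(1 + k_d·θ_c) / [θ_c·(Y·k − k_d) − 1] = 29.0 × (1 + 0.0948 × 20.0) / [20.0 × (0.425 × 5.34 − 0.0948) − 1] = 83.98 / 42.49 = 1.976 mg/L.

S ≈ 1.98 mg/L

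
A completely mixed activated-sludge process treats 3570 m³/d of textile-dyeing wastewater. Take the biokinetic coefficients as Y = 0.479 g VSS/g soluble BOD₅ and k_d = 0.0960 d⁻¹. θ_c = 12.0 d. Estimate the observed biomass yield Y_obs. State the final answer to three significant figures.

Y_obs = Y / (1 + k_d θ_c) = 0.479 / (1 + 0.0960 × 12.0) = 0.479 / 2.152 = 0.2226.

Y_obs ≈ 0.223 g VSS/g soluble BOD₅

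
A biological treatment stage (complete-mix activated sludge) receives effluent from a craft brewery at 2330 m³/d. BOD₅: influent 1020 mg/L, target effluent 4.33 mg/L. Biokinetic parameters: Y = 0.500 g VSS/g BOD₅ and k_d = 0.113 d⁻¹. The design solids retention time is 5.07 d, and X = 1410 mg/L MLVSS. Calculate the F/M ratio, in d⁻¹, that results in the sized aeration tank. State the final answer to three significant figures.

F/M ≈ 0.623 d⁻¹

Steady-state biomass mass balance: V·X·(1 + k_d·θ_c) = Y·Q·(S₀ − S)·θ_c, so V = 0.500 × 2330 × (1020 − 4.33) × 5.07 / [1410 × (1 + 0.113 × 5.07)] = 6×10^6 / 2218 = 2705 m³.
F/M = applied load / biomass = Q·S₀/(V·X) = 2330 × 1020 / (2705 × 1410) = 0.6231 d⁻¹.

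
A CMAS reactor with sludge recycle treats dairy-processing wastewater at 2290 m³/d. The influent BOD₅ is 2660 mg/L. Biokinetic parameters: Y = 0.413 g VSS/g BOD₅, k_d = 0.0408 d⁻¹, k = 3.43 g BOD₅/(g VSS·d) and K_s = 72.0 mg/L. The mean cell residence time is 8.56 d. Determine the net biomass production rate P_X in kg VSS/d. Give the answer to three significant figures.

P_X ≈ 1860 kg VSS/d

Effluent substrate depends only on kinetics and SRT: S = K_s(1 + k_d θ_c) / [θ_c(Yk − k_d) − 1] = 72.0 × (1 + 0.0408 × 8.56) / [8.56 × (0.413 × 3.43 − 0.0408) − 1] = 97.15 / 10.78 = 9.014 mg/L.
Observed yield with endogenous decay: Y_obs = Y / (1 + k_d·θ_c) = 0.413 / (1 + 0.0408 × 8.56) = 0.413 / 1.349 = 0.3061 g VSS/g BOD₅.
Substrate removed = Q·(S₀ − S) = 2290 m³/d × (2660 − 9.01) g/m³ = 6.07×10^6 g/d = 6071 kg/d.
So the net sludge growth is P_X = 0.3061 × 6071 = 1858 kg VSS/d.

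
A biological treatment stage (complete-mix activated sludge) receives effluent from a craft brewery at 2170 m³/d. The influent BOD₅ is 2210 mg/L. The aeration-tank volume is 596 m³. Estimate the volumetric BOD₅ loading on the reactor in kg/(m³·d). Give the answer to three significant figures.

L_v ≈ 8.05 kg BOD₅/(m³·d)

L_v = Q S₀ / V = 2170 × 2210 × 10⁻³ / 596.0 = 8.046 kg/(m³·d).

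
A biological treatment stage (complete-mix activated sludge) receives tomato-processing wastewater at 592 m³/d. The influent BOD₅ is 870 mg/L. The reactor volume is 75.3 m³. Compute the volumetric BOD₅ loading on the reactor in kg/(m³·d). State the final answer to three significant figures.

Volumetric loading L_v = Q·S₀ / V = 592 × 870 g/m³ / 75.30 m³ = 6840 g/(m³·d) = 6.840 kg BOD₅/(m³·d).

L_v ≈ 6.84 kg BOD₅/(m³·d)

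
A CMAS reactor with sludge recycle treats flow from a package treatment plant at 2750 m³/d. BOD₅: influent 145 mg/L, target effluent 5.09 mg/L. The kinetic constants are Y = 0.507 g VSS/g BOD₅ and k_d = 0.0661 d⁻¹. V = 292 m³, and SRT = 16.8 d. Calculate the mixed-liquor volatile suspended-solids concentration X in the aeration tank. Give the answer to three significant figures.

X ≈ 5320 mg/L

Solving the biomass balance for X: X = Y Q (S₀−S) θ_c / [V (1+k_d θ_c)] = 0.507 × 2750 × (145 − 5.09) × 16.8 / [292 × (1 + 0.0661 × 16.8)] = 5318 mg/L.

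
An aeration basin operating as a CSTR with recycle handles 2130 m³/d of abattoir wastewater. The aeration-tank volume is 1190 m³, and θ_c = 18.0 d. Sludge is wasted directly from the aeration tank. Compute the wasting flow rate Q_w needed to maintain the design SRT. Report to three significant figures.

Q_w ≈ 66.1 m³/d

Wasting from the aeration tank: Q_w = V / θ_c = 1190 / 18.0 = 66.11 m³/d.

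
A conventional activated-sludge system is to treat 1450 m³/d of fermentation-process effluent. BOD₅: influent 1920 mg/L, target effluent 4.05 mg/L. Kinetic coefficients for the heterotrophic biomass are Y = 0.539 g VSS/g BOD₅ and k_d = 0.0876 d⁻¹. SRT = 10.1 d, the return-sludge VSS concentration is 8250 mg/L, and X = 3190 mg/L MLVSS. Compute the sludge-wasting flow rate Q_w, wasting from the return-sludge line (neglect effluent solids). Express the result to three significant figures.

From the SRT design equation V = Y Q (S₀−S) θ_c / [X (1 + k_d θ_c)] = 0.539 × 1450 × (1920 − 4.05) × 10.1 / [3190 × (1 + 0.0876 × 10.1)] = 1.51×10^7 / 6012 = 2515 m³.
Wasting from the return line (neglecting effluent solids): Q_w = V·X / (θ_c·X_r) = 2515 × 3190 / (10.1 × 8250) = 96.30 m³/d.

Q_w ≈ 96.3 m³/d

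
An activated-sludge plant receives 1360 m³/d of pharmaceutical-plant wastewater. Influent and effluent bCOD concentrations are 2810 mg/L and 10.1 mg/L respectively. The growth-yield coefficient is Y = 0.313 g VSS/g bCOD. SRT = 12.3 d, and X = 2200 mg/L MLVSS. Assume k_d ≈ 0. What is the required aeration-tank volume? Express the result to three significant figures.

Biomass mass balance (decay neglected): V·X = Y·Q·(S₀ − S)·θ_c, so V = 0.313 × 1360 × (2810 − 10.1) × 12.3 / 2200 = 6664 m³.

V ≈ 6660 m³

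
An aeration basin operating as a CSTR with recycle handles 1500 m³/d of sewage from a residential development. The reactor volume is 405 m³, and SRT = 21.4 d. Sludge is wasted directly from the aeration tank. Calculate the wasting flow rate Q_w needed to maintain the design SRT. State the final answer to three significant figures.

For wasting at MLVSS concentration, Q_w = V/θ_c = 405.0/21.4 = 18.93 m³/d.

Q_w ≈ 18.9 m³/d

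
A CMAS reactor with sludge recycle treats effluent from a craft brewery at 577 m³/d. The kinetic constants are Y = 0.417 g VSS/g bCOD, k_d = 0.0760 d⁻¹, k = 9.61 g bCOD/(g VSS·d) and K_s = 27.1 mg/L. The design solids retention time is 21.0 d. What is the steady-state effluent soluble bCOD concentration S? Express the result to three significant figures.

S ≈ 0.863 mg/L

From the Monod/SRT balance for a CMAS, S = K_s·(1+k_d θ_c)/[θ_c·(Y k − k_d) − 1] = 27.1 × (1 + 0.0760 × 21.0) / [21.0 × (0.417 × 9.61 − 0.0760) − 1] = 70.35 / 81.56 = 0.8626 mg/L.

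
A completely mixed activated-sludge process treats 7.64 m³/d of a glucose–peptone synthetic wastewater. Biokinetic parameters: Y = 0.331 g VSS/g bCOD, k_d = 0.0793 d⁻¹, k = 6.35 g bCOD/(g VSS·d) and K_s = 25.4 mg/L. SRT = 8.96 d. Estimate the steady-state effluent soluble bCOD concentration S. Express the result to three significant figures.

Effluent substrate depends only on kinetics and SRT: S = K_s(1 + k_d θ_c) / [θ_c(Yk − k_d) − 1] = 25.4 × (1 + 0.0793 × 8.96) / [8.96 × (0.331 × 6.35 − 0.0793) − 1] = 43.45 / 17.12 = 2.538 mg/L.

S ≈ 2.54 mg/L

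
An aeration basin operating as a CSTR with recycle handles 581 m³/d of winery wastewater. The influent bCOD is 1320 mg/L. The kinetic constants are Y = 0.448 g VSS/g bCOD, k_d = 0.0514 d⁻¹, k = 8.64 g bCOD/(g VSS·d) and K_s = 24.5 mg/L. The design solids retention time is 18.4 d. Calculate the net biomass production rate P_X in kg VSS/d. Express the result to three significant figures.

From the Monod/SRT balance for a CMAS, S = K_s·(1+k_d θ_c)/[θ_c·(Y k − k_d) − 1] = 24.5 × (1 + 0.0514 × 18.4) / [18.4 × (0.448 × 8.64 − 0.0514) − 1] = 47.67 / 69.28 = 0.6881 mg/L.
Observed yield with endogenous decay: Y_obs = Y / (1 + k_d·θ_c) = 0.448 / (1 + 0.0514 × 18.4) = 0.448 / 1.946 = 0.2302 g VSS/g bCOD.
ΔS = 1320 − 0.688 = 1319 mg/L, so the substrate removal rate is 581 × 1319/1000 = 766.5 kg bCOD/d.
Net biomass production P_X = Y_obs × Q·(S₀ − S) = 0.2302 × 766.5 = 176.5 kg VSS/d.

P_X ≈ 176 kg VSS/d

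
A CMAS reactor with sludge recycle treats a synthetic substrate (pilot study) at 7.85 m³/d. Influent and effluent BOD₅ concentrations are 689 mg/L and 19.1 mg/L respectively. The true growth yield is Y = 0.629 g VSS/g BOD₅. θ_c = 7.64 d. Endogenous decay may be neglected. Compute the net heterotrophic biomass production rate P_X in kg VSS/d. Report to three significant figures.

P_X ≈ 3.31 kg VSS/d

No decay correction is needed, so Y_obs = Y = 0.629.
Mass of BOD₅ removed per day: Q(S₀ − S) = 7.85 × 669.9 g/m³ = 5.259 kg/d.
Net biomass production P_X = Y_obs × Q·(S₀ − S) = 0.6290 × 5.259 = 3.308 kg VSS/d.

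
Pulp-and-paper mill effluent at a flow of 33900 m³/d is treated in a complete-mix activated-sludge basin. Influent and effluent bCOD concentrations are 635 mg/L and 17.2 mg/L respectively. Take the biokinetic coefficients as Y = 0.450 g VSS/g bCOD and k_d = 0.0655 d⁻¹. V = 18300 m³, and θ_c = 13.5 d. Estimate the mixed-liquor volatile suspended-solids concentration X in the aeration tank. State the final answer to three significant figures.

Solving the biomass balance for X: X = Y Q (S₀−S) θ_c / [V (1+k_d θ_c)] = 0.450 × 33900 × (635 − 17.2) × 13.5 / [18300 × (1 + 0.0655 × 13.5)] = 3690 mg/L.

X ≈ 3690 mg/L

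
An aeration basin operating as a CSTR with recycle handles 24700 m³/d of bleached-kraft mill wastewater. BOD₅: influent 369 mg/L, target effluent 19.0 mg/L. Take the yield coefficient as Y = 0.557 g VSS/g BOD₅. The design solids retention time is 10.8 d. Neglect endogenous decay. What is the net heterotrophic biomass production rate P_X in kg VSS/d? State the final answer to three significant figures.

P_X ≈ 4820 kg VSS/d

Since k_d ≈ 0, Y_obs = Y = 0.557 g VSS/g BOD₅.
Mass of BOD₅ removed per day: Q(S₀ − S) = 24700 × 350.0 g/m³ = 8645 kg/d.
Net biomass production P_X = Y_obs × Q·(S₀ − S) = 0.5570 × 8645 = 4815 kg VSS/d.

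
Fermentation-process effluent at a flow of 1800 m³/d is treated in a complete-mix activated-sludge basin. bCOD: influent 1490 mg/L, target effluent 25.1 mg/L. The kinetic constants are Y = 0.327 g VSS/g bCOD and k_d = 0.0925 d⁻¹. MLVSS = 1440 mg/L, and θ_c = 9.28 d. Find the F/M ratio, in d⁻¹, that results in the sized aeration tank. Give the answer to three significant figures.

F/M ≈ 0.623 d⁻¹

Rearranging the biomass balance for a CMAS with decay, V = Y·Q·ΔS·θ_c / [X·(1+k_d θ_c)] = 0.327 × 1800 × (1490 − 25.1) × 9.28 / [1440 × (1 + 0.0925 × 9.28)] = 8×10^6 / 2676 = 2990 m³.
Food-to-microorganism ratio F/M = Q S₀ / (V X) = 1800 × 1490 / (2990 × 1440) = 0.6229 d⁻¹.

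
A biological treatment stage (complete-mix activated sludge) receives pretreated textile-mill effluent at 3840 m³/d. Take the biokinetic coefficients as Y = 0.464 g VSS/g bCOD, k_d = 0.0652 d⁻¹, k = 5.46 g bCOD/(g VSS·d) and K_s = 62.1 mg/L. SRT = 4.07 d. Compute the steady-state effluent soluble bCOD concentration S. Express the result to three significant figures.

For a completely mixed reactor with recycle the Lawrence–McCarty relation gives S = K_s·(1 + k_d·θ_c) / [θ_c·(Y·k − k_d) − 1] = 62.1 × (1 + 0.0652 × 4.07) / [4.07 × (0.464 × 5.46 − 0.0652) − 1] = 78.58 / 9.046 = 8.687 mg/L.

S ≈ 8.69 mg/L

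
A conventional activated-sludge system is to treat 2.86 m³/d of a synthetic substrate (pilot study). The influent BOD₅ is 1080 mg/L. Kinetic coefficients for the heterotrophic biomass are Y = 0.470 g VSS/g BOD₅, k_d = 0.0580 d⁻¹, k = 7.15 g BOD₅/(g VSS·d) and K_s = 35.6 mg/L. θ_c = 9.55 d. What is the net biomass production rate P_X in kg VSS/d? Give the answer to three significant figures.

For a completely mixed reactor with recycle the Lawrence–McCarty relation gives S = K_s·(1 + k_d·θ_c) / [θ_c·(Y·k − k_d) − 1] = 35.6 × (1 + 0.0580 × 9.55) / [9.55 × (0.470 × 7.15 − 0.0580) − 1] = 55.32 / 30.54 = 1.811 mg/L.
Observed yield with endogenous decay: Y_obs = Y / (1 + k_d·θ_c) = 0.470 / (1 + 0.0580 × 9.55) = 0.470 / 1.554 = 0.3025 g VSS/g BOD₅.
Substrate removed = Q·(S₀ − S) = 2.86 m³/d × (1080 − 1.81) g/m³ = 3.08×10^3 g/d = 3.084 kg/d.
Net biomass production P_X = Y_obs × Q·(S₀ − S) = 0.3025 × 3.084 = 0.9327 kg VSS/d.

P_X ≈ 0.933 kg VSS/d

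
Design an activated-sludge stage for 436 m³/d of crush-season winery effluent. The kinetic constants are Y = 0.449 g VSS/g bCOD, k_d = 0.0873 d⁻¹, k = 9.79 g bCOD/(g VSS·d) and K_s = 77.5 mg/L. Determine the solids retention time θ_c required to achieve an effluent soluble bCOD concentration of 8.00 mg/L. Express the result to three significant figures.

θ_c ≈ 3.09 d

From 1/θ_c = Y·k·S/(K_s + S) − k_d: Y·k·S/(K_s+S) = 0.449 × 9.79 × 8.00 / (77.5 + 8.00) = 0.4113 d⁻¹.
1/θ_c = 0.4113 − 0.0873 = 0.3240 d⁻¹, so θ_c = 3.086 d.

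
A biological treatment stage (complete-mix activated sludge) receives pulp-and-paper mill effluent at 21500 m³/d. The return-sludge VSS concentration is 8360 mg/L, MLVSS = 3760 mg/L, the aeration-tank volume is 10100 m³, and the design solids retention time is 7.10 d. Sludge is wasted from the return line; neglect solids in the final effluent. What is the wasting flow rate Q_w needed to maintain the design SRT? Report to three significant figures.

Q_w ≈ 640 m³/d

θ_c = V·X/(Q_w·X_r) when wasting from the recycle, so Q_w = V·X/(θ_c·X_r) = 10100 × 3760 / (7.10 × 8360) = 639.8 m³/d.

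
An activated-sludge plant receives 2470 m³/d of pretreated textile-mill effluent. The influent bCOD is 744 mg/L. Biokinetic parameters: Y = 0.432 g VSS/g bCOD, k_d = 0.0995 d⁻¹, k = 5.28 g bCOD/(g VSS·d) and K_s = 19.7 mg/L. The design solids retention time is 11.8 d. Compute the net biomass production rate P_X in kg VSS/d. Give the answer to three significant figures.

P_X ≈ 364 kg VSS/d

For a completely mixed reactor with recycle the Lawrence–McCarty relation gives S = K_s·(1 + k_d·θ_c) / [θ_c·(Y·k − k_d) − 1] = 19.7 × (1 + 0.0995 × 11.8) / [11.8 × (0.432 × 5.28 − 0.0995) − 1] = 42.83 / 24.74 = 1.731 mg/L.
The observed yield is Y_obs = Y/(1 + k_d·θ_c) = 0.432 / (1 + 0.0995 × 11.8) = 0.432 / 2.174 = 0.1987 g VSS per g bCOD removed.
ΔS = 744 − 1.73 = 742.3 mg/L, so the substrate removal rate is 2470 × 742.3/1000 = 1833 kg bCOD/d.
Net biomass production P_X = Y_obs × Q·(S₀ − S) = 0.1987 × 1833 = 364.3 kg VSS/d.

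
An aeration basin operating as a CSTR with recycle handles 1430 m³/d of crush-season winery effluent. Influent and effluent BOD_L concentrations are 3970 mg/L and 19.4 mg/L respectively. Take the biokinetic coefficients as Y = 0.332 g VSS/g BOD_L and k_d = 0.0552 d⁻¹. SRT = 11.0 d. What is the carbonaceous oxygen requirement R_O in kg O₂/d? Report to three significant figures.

Observed yield with endogenous decay: Y_obs = Y / (1 + k_d·θ_c) = 0.332 / (1 + 0.0552 × 11.0) = 0.332 / 1.607 = 0.2066 g VSS/g BOD_L.
Mass of BOD_L removed per day: Q(S₀ − S) = 1430 × 3951 g/m³ = 5649 kg/d.
Biomass synthesised: P_X = Y_obs × 5649 = 1167 kg VSS/d.
R_O = Q·ΔS − 1.42 P_X = 5649 − 1657 = 3992 kg O₂/d.

R_O ≈ 3990 kg O₂/d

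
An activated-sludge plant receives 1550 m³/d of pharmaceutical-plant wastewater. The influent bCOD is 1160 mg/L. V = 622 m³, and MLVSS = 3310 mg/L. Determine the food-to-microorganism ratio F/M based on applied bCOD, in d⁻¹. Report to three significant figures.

F/M = applied load / biomass = Q·S₀/(V·X) = 1550 × 1160 / (622.0 × 3310) = 0.8733 d⁻¹.

F/M ≈ 0.873 d⁻¹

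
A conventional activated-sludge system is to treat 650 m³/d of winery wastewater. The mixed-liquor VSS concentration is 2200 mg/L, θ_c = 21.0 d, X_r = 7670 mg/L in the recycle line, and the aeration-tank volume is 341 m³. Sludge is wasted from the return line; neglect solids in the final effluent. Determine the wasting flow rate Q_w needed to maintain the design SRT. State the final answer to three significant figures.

Q_w ≈ 4.66 m³/d

θ_c = V·X/(Q_w·X_r) when wasting from the recycle, so Q_w = V·X/(θ_c·X_r) = 341.0 × 2200 / (21.0 × 7670) = 4.658 m³/d.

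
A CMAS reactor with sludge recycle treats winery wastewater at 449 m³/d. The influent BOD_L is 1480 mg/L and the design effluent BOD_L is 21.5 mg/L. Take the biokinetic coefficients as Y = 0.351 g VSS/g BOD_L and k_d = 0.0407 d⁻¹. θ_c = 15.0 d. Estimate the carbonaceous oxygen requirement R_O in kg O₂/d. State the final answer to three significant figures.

The observed yield is Y_obs = Y/(1 + k_d·θ_c) = 0.351 / (1 + 0.0407 × 15.0) = 0.351 / 1.611 = 0.2179 g VSS per g BOD_L removed.
Q·(S₀ − S) = 449 × (1480 − 21.5) × 10⁻³ = 654.9 kg/d removed.
Biomass synthesised: P_X = Y_obs × 654.9 = 142.7 kg VSS/d.
R_O = Q·(S₀ − S) − 1.42·P_X = 654.9 − 1.42 × 142.7 = 452.2 kg O₂/d.

R_O ≈ 452 kg O₂/d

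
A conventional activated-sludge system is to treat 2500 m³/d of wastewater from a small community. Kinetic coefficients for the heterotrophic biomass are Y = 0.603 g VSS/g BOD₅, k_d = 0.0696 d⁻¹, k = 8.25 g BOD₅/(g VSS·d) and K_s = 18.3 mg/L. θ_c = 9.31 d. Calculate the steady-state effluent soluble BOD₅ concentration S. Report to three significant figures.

Effluent substrate depends only on kinetics and SRT: S = K_s(1 + k_d θ_c) / [θ_c(Yk − k_d) − 1] = 18.3 × (1 + 0.0696 × 9.31) / [9.31 × (0.603 × 8.25 − 0.0696) − 1] = 30.16 / 44.67 = 0.6752 mg/L.

S ≈ 0.675 mg/L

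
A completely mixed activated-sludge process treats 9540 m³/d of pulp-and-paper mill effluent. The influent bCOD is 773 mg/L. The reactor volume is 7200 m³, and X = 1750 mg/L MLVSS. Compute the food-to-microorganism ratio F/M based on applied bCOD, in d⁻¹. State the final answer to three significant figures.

F/M ≈ 0.585 d⁻¹

Food-to-microorganism ratio F/M = Q S₀ / (V X) = 9540 × 773 / (7200 × 1750) = 0.5853 d⁻¹.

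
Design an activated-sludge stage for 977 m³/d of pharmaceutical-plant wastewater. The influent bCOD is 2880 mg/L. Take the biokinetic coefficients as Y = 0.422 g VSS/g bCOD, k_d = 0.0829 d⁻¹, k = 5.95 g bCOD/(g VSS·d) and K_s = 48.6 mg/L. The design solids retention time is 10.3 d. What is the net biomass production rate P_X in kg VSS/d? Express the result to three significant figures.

P_X ≈ 640 kg VSS/d

From the Monod/SRT balance for a CMAS, S = K_s·(1+k_d θ_c)/[θ_c·(Y k − k_d) − 1] = 48.6 × (1 + 0.0829 × 10.3) / [10.3 × (0.422 × 5.95 − 0.0829) − 1] = 90.10 / 24.01 = 3.753 mg/L.
The observed yield is Y_obs = Y/(1 + k_d·θ_c) = 0.422 / (1 + 0.0829 × 10.3) = 0.422 / 1.854 = 0.2276 g VSS per g bCOD removed.
Q·(S₀ − S) = 977 × (2880 − 3.75) × 10⁻³ = 2810 kg/d removed.
Biomass produced: P_X = Y_obs·Q·ΔS = 0.2276 × 2810 ≈ 639.7 kg VSS/d.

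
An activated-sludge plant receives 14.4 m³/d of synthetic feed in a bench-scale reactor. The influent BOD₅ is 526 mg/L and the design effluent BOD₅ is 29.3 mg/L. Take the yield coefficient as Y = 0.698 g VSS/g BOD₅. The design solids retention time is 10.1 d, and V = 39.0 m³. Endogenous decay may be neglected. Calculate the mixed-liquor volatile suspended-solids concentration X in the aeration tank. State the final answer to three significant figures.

X ≈ 1290 mg/L

X = Y·Q·ΔS·θ_c / V = 0.698 × 14.4 × (526 − 29.3) × 10.1 / 39.0 = 1293 mg/L.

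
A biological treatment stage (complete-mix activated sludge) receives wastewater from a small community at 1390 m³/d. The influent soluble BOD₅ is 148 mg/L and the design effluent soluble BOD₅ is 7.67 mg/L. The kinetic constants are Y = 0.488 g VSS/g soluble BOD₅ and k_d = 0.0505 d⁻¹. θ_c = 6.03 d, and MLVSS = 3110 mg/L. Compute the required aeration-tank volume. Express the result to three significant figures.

V ≈ 141 m³

Rearranging the biomass balance for a CMAS with decay, V = Y·Q·ΔS·θ_c / [X·(1+k_d θ_c)] = 0.488 × 1390 × (148 − 7.67) × 6.03 / [3110 × (1 + 0.0505 × 6.03)] = 5.74×10^5 / 4057 = 141.5 m³.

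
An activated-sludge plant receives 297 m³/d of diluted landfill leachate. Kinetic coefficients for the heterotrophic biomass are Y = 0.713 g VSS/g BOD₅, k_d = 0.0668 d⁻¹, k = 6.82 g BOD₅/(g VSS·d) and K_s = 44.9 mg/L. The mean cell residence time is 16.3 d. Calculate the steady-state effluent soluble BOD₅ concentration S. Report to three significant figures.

From the Monod/SRT balance for a CMAS, S = K_s·(1+k_d θ_c)/[θ_c·(Y k − k_d) − 1] = 44.9 × (1 + 0.0668 × 16.3) / [16.3 × (0.713 × 6.82 − 0.0668) − 1] = 93.79 / 77.17 = 1.215 mg/L.

S ≈ 1.22 mg/L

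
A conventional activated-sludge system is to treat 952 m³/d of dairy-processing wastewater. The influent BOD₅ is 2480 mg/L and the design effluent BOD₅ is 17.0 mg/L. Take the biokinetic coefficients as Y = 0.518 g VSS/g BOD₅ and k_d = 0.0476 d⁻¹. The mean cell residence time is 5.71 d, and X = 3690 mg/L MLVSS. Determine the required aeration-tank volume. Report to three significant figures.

V ≈ 1480 m³

From the SRT design equation V = Y Q (S₀−S) θ_c / [X (1 + k_d θ_c)] = 0.518 × 952 × (2480 − 17.0) × 5.71 / [3690 × (1 + 0.0476 × 5.71)] = 6.94×10^6 / 4693 = 1478 m³.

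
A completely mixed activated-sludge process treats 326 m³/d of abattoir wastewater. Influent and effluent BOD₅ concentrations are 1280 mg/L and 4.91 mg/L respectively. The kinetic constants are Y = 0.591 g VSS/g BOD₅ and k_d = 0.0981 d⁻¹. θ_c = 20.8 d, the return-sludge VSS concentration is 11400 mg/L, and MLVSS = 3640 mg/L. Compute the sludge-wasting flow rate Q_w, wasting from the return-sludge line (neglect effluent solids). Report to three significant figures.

From the SRT design equation V = Y Q (S₀−S) θ_c / [X (1 + k_d θ_c)] = 0.591 × 326 × (1280 − 4.91) × 20.8 / [3640 × (1 + 0.0981 × 20.8)] = 5.11×10^6 / 11067 = 461.7 m³.
Wasting from the return line (neglecting effluent solids): Q_w = V·X / (θ_c·X_r) = 461.7 × 3640 / (20.8 × 11400) = 7.088 m³/d.

Q_w ≈ 7.09 m³/d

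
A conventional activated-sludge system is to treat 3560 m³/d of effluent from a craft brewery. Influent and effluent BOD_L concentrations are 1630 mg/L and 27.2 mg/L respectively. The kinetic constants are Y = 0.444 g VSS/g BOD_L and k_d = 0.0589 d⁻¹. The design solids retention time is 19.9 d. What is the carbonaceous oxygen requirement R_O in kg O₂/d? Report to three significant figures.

Y_obs = Y / (1 + k_d θ_c) = 0.444 / (1 + 0.0589 × 19.9) = 0.444 / 2.172 = 0.2044.
Q·(S₀ − S) = 3560 × (1630 − 27.2) × 10⁻³ = 5706 kg/d removed.
Net sludge production P_X = 0.2044 × 5706 = 1166 kg VSS/d.
R_O = Q·ΔS − 1.42 P_X = 5706 − 1656 = 4050 kg O₂/d.

R_O ≈ 4050 kg O₂/d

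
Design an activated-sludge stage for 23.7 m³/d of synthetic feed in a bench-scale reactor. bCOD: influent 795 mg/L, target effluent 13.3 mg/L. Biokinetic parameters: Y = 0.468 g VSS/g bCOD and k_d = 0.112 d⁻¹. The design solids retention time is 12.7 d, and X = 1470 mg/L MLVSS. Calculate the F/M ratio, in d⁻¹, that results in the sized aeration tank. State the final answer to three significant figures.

Steady-state biomass mass balance: V·X·(1 + k_d·θ_c) = Y·Q·(S₀ − S)·θ_c, so V = 0.468 × 23.7 × (795 − 13.3) × 12.7 / [1470 × (1 + 0.112 × 12.7)] = 1.1×10^5 / 3561 = 30.92 m³.
F/M = applied load / biomass = Q·S₀/(V·X) = 23.7 × 795 / (30.92 × 1470) = 0.4145 d⁻¹.

F/M ≈ 0.414 d⁻¹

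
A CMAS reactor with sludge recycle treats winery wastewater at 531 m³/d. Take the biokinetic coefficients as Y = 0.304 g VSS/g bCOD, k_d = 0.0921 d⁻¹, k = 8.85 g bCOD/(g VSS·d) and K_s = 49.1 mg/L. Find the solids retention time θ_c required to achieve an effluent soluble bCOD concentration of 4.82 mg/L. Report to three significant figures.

θ_c ≈ 6.74 d

At the target effluent, Y k S/(K_s+S) = 0.304×8.85×4.82/53.92 = 0.2405 d⁻¹.
1/θ_c = 0.2405 − 0.0921 = 0.1484 d⁻¹, so θ_c = 6.739 d.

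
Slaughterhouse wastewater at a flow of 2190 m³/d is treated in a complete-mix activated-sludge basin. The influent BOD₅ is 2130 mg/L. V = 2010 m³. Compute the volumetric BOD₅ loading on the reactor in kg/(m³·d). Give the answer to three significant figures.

L_v ≈ 2.32 kg BOD₅/(m³·d)

Volumetric loading L_v = Q·S₀ / V = 2190 × 2130 g/m³ / 2010 m³ = 2321 g/(m³·d) = 2.321 kg BOD₅/(m³·d).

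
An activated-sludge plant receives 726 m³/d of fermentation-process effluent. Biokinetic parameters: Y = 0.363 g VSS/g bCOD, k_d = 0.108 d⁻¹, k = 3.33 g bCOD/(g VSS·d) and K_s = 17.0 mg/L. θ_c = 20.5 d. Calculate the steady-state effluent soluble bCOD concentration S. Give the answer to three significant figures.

S ≈ 2.53 mg/L

Effluent substrate depends only on kinetics and SRT: S = K_s(1 + k_d θ_c) / [θ_c(Yk − k_d) − 1] = 17.0 × (1 + 0.108 × 20.5) / [20.5 × (0.363 × 3.33 − 0.108) − 1] = 54.64 / 21.57 = 2.534 mg/L.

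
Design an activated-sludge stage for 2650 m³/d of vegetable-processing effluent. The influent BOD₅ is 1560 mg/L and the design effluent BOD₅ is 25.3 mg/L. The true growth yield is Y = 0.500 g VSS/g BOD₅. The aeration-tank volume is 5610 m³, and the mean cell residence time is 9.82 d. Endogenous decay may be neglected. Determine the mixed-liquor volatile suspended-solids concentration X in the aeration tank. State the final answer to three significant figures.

X = Y·Q·ΔS·θ_c / V = 0.500 × 2650 × (1560 − 25.3) × 9.82 / 5610 = 3559 mg/L.

X ≈ 3560 mg/L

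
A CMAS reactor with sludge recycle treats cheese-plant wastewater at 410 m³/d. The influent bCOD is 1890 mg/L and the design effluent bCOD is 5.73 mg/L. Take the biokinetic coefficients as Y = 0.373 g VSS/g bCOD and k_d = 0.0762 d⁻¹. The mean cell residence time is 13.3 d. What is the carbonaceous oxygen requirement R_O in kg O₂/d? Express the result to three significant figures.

The observed yield is Y_obs = Y/(1 + k_d·θ_c) = 0.373 / (1 + 0.0762 × 13.3) = 0.373 / 2.013 = 0.1853 g VSS per g bCOD removed.
Substrate removed = Q·(S₀ − S) = 410 m³/d × (1890 − 5.73) g/m³ = 7.73×10^5 g/d = 772.6 kg/d.
Biomass synthesised: P_X = Y_obs × 772.6 = 143.1 kg VSS/d.
R_O = Q·ΔS − 1.42 P_X = 772.6 − 203.2 = 569.3 kg O₂/d.

R_O ≈ 569 kg O₂/d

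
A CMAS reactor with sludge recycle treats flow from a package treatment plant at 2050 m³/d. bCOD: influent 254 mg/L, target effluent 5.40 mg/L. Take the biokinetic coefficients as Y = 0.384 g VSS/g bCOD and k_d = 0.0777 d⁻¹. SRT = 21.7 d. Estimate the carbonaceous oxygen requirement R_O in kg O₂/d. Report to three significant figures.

The observed yield is Y_obs = Y/(1 + k_d·θ_c) = 0.384 / (1 + 0.0777 × 21.7) = 0.384 / 2.686 = 0.1430 g VSS per g bCOD removed.
Q·(S₀ − S) = 2050 × (254 − 5.40) × 10⁻³ = 509.6 kg/d removed.
Biomass synthesised: P_X = Y_obs × 509.6 = 72.86 kg VSS/d.
Carbonaceous O₂ demand = substrate oxidised − cell-mass equivalent = 509.6 − 1.42 × 72.86 = 406.2 kg O₂/d.

R_O ≈ 406 kg O₂/d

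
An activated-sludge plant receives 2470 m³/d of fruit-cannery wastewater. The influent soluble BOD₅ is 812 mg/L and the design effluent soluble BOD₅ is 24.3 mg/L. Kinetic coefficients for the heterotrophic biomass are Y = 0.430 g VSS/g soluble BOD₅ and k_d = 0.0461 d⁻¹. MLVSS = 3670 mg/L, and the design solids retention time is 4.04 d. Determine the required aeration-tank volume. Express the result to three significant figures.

From the SRT design equation V = Y Q (S₀−S) θ_c / [X (1 + k_d θ_c)] = 0.430 × 2470 × (812 − 24.3) × 4.04 / [3670 × (1 + 0.0461 × 4.04)] = 3.38×10^6 / 4354 = 776.4 m³.

V ≈ 776 m³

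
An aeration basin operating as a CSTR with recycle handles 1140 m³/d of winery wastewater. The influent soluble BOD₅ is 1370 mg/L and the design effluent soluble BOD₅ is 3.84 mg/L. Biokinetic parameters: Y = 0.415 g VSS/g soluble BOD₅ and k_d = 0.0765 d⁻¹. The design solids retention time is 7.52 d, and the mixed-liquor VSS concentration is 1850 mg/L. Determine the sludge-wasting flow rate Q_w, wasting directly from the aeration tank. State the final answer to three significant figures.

Q_w ≈ 222 m³/d

Rearranging the biomass balance for a CMAS with decay, V = Y·Q·ΔS·θ_c / [X·(1+k_d θ_c)] = 0.415 × 1140 × (1370 − 3.84) × 7.52 / [1850 × (1 + 0.0765 × 7.52)] = 4.86×10^6 / 2914 = 1668 m³.
Wasting from the aeration tank: Q_w = V / θ_c = 1668 / 7.52 = 221.8 m³/d.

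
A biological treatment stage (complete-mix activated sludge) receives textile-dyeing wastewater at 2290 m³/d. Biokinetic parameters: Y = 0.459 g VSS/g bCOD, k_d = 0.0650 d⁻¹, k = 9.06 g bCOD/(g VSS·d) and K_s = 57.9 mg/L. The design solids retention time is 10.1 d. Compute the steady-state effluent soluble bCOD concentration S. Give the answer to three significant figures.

S ≈ 2.38 mg/L

Effluent substrate depends only on kinetics and SRT: S = K_s(1 + k_d θ_c) / [θ_c(Yk − k_d) − 1] = 57.9 × (1 + 0.0650 × 10.1) / [10.1 × (0.459 × 9.06 − 0.0650) − 1] = 95.91 / 40.34 = 2.377 mg/L.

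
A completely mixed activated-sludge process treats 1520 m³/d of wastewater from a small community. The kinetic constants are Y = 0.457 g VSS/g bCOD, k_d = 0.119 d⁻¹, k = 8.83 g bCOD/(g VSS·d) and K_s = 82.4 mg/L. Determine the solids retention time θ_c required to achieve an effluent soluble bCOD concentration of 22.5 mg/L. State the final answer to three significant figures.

At the target effluent, Y k S/(K_s+S) = 0.457×8.83×22.5/104.9 = 0.8655 d⁻¹.
1/θ_c = 0.8655 − 0.119 = 0.7465 d⁻¹, so θ_c = 1.340 d.

θ_c ≈ 1.34 d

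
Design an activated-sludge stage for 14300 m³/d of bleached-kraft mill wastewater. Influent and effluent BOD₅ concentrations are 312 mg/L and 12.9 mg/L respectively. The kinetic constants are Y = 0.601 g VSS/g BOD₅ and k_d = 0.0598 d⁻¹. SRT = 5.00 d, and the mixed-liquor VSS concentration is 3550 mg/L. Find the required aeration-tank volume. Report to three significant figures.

From the SRT design equation V = Y Q (S₀−S) θ_c / [X (1 + k_d θ_c)] = 0.601 × 14300 × (312 − 12.9) × 5.00 / [3550 × (1 + 0.0598 × 5.00)] = 1.29×10^7 / 4611 = 2787 m³.

V ≈ 2790 m³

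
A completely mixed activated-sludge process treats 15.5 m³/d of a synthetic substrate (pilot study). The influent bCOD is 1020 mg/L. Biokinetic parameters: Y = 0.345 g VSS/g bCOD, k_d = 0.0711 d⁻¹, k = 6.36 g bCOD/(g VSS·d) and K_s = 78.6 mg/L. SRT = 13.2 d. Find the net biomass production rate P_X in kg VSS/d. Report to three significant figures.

Effluent substrate depends only on kinetics and SRT: S = K_s(1 + k_d θ_c) / [θ_c(Yk − k_d) − 1] = 78.6 × (1 + 0.0711 × 13.2) / [13.2 × (0.345 × 6.36 − 0.0711) − 1] = 152.4 / 27.02 = 5.638 mg/L.
The observed yield is Y_obs = Y/(1 + k_d·θ_c) = 0.345 / (1 + 0.0711 × 13.2) = 0.345 / 1.939 = 0.1780 g VSS per g bCOD removed.
ΔS = 1020 − 5.64 = 1014 mg/L, so the substrate removal rate is 15.5 × 1014/1000 = 15.72 kg bCOD/d.
Biomass produced: P_X = Y_obs·Q·ΔS = 0.1780 × 15.72 ≈ 2.798 kg VSS/d.

P_X ≈ 2.80 kg VSS/d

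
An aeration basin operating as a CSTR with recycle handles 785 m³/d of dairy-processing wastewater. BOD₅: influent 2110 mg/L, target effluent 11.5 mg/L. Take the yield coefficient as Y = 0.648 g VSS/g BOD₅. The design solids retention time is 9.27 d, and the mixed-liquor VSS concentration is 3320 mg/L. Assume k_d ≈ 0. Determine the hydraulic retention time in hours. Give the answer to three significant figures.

τ ≈ 91.1 h

Biomass mass balance (decay neglected): V·X = Y·Q·(S₀ − S)·θ_c, so V = 0.648 × 785 × (2110 − 11.5) × 9.27 / 3320 = 2981 m³.
Hydraulic retention time τ = V/Q = 2981 / 785 = 3.797 d = 91.12 h.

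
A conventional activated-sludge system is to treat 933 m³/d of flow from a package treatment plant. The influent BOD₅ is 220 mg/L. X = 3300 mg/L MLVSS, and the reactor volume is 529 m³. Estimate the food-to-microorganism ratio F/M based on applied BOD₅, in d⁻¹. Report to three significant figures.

F/M = applied load / biomass = Q·S₀/(V·X) = 933 × 220 / (529.0 × 3300) = 0.1176 d⁻¹.

F/M ≈ 0.118 d⁻¹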